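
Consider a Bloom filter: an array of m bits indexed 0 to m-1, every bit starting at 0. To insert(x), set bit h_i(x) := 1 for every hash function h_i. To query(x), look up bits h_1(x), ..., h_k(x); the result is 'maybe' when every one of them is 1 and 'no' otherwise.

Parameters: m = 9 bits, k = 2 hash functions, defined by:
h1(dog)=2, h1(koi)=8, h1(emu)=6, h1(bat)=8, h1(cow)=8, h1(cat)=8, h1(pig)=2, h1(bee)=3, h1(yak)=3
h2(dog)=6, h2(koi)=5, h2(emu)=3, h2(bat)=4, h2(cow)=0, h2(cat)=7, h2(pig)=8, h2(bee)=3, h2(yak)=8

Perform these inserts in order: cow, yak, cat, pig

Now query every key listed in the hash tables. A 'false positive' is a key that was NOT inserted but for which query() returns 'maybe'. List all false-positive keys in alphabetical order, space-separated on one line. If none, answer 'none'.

Start: bits=000000000
After insert 'cow': sets bits 0 8 -> bits=100000001
After insert 'yak': sets bits 3 8 -> bits=100100001
After insert 'cat': sets bits 7 8 -> bits=100100011
After insert 'pig': sets bits 2 8 -> bits=101100011
Not inserted: bat bee dog emu koi — query each against bits=101100011:
query bat: checks bit4=0, bit8=1 (has a 0) -> no => not a false positive
query bee: checks bit3=1 (all 1) -> maybe => FALSE POSITIVE
query dog: checks bit2=1, bit6=0 (has a 0) -> no => not a false positive
query emu: checks bit3=1, bit6=0 (has a 0) -> no => not a false positive
query koi: checks bit5=0, bit8=1 (has a 0) -> no => not a false positive
False positives (alphabetical): bee

Answer: bee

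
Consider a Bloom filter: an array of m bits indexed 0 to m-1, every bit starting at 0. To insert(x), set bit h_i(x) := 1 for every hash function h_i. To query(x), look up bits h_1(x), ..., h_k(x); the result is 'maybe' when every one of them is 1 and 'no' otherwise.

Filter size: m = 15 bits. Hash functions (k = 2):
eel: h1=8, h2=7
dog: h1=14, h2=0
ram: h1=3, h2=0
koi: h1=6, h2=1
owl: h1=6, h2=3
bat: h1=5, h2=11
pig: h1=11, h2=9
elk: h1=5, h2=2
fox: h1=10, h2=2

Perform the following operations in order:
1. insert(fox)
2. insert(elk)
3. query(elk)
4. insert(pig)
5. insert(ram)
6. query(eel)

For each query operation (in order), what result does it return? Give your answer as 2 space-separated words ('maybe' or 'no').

Answer: maybe no

Derivation:
Start: bits=000000000000000
Op 1: insert fox -> sets bits 2 10 -> bits=001000000010000
Op 2: insert elk -> sets bits 2 5 -> bits=001001000010000
Op 3: query elk -> checks bit2=1, bit5=1 (all 1) -> maybe
Op 4: insert pig -> sets bits 9 11 -> bits=001001000111000
Op 5: insert ram -> sets bits 0 3 -> bits=101101000111000
Op 6: query eel -> checks bit7=0, bit8=0 (has a 0) -> no
Query results in order: maybe no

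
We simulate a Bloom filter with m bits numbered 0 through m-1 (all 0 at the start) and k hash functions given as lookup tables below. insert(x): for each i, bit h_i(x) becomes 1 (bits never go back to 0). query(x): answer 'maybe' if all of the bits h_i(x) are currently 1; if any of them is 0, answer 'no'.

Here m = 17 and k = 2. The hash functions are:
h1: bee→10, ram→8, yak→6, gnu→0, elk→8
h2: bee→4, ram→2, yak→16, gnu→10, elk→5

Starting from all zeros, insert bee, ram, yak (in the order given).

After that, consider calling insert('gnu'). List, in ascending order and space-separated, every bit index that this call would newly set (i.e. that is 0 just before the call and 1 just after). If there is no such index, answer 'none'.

Start: bits=00000000000000000
After insert 'bee': sets bits 4 10 -> bits=00001000001000000
After insert 'ram': sets bits 2 8 -> bits=00101000101000000
After insert 'yak': sets bits 6 16 -> bits=00101010101000001
insert 'gnu' would touch bits 0 10; currently bit0=0, bit10=1
Bits that are 0 among those (would change 0->1): 0

Answer: 0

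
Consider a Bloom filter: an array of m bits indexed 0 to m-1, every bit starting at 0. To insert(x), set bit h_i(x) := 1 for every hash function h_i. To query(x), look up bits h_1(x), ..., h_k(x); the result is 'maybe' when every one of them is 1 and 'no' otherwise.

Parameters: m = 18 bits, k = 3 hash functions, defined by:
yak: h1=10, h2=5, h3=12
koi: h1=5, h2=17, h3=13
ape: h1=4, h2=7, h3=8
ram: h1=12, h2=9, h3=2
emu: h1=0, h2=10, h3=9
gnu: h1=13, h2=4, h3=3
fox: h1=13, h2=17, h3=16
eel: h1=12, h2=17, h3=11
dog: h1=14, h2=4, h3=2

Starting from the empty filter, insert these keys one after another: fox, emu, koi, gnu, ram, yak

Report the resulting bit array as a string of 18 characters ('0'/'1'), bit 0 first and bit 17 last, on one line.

Start: bits=000000000000000000
After insert 'fox': sets bits 13 16 17 -> bits=000000000000010011
After insert 'emu': sets bits 0 9 10 -> bits=100000000110010011
After insert 'koi': sets bits 5 13 17 -> bits=100001000110010011
After insert 'gnu': sets bits 3 4 13 -> bits=100111000110010011
After insert 'ram': sets bits 2 9 12 -> bits=101111000110110011
After insert 'yak': sets bits 5 10 12 -> bits=101111000110110011

Answer: 101111000110110011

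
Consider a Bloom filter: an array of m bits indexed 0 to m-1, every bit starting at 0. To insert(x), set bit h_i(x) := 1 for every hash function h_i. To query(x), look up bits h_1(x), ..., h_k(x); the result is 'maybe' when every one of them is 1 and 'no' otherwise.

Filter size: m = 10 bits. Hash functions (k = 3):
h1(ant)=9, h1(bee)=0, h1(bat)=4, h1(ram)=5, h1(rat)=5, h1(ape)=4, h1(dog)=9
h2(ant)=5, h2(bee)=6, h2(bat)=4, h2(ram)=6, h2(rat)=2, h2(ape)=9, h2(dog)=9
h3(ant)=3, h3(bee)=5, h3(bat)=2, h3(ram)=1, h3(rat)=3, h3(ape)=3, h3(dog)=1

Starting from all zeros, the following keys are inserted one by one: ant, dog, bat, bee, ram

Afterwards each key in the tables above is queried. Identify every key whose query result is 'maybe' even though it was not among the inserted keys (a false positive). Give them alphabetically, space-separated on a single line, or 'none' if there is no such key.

Start: bits=0000000000
After insert 'ant': sets bits 3 5 9 -> bits=0001010001
After insert 'dog': sets bits 1 9 -> bits=0101010001
After insert 'bat': sets bits 2 4 -> bits=0111110001
After insert 'bee': sets bits 0 5 6 -> bits=1111111001
After insert 'ram': sets bits 1 5 6 -> bits=1111111001
Not inserted: ape rat — query each against bits=1111111001:
query ape: checks bit3=1, bit4=1, bit9=1 (all 1) -> maybe => FALSE POSITIVE
query rat: checks bit2=1, bit3=1, bit5=1 (all 1) -> maybe => FALSE POSITIVE
False positives (alphabetical): ape rat

Answer: ape rat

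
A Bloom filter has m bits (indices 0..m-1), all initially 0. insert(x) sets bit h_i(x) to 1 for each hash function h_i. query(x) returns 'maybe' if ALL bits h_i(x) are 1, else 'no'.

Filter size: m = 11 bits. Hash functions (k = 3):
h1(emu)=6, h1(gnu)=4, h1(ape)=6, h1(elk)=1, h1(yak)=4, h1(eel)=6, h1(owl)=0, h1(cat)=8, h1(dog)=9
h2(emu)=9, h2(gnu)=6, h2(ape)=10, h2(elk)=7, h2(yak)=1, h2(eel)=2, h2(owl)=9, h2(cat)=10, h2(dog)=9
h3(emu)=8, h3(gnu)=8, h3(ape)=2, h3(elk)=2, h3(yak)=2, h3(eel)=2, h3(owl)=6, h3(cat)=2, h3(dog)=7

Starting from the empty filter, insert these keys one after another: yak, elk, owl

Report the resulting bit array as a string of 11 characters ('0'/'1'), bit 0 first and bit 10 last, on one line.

Start: bits=00000000000
After insert 'yak': sets bits 1 2 4 -> bits=01101000000
After insert 'elk': sets bits 1 2 7 -> bits=01101001000
After insert 'owl': sets bits 0 6 9 -> bits=11101011010

Answer: 11101011010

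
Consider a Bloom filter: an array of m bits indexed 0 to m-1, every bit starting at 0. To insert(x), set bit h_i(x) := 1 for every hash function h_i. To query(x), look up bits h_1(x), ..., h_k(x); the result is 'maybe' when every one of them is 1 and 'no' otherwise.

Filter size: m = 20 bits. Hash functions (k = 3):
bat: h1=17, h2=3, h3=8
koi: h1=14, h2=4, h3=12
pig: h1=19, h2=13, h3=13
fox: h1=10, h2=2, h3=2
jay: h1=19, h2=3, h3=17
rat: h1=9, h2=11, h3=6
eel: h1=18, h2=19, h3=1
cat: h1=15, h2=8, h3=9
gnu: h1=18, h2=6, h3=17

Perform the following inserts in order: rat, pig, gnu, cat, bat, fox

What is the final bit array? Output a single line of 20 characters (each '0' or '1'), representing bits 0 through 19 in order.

Answer: 00110010111101010111

Derivation:
Start: bits=00000000000000000000
After insert 'rat': sets bits 6 9 11 -> bits=00000010010100000000
After insert 'pig': sets bits 13 19 -> bits=00000010010101000001
After insert 'gnu': sets bits 6 17 18 -> bits=00000010010101000111
After insert 'cat': sets bits 8 9 15 -> bits=00000010110101010111
After insert 'bat': sets bits 3 8 17 -> bits=00010010110101010111
After insert 'fox': sets bits 2 10 -> bits=00110010111101010111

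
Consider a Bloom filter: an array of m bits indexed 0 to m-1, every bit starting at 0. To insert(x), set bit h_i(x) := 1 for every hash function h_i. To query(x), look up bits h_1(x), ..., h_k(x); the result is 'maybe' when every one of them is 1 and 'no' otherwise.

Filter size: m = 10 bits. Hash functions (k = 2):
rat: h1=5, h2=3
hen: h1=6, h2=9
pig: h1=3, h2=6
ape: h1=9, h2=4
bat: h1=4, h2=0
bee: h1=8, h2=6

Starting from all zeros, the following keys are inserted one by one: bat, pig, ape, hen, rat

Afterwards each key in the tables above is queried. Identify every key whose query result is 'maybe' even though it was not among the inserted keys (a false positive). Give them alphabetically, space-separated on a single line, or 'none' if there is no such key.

Start: bits=0000000000
After insert 'bat': sets bits 0 4 -> bits=1000100000
After insert 'pig': sets bits 3 6 -> bits=1001101000
After insert 'ape': sets bits 4 9 -> bits=1001101001
After insert 'hen': sets bits 6 9 -> bits=1001101001
After insert 'rat': sets bits 3 5 -> bits=1001111001
Not inserted: bee — query each against bits=1001111001:
query bee: checks bit6=1, bit8=0 (has a 0) -> no => not a false positive
False positives (alphabetical): none

Answer: none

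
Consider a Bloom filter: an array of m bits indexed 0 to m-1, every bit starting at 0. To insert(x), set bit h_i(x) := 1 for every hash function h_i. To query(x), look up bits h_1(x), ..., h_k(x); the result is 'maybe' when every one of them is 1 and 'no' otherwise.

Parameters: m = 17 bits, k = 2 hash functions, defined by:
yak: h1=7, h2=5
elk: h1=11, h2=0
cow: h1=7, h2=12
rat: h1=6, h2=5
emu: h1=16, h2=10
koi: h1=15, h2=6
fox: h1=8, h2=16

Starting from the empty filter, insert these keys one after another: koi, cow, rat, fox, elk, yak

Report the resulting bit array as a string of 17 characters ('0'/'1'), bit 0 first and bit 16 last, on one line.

Answer: 10000111100110011

Derivation:
Start: bits=00000000000000000
After insert 'koi': sets bits 6 15 -> bits=00000010000000010
After insert 'cow': sets bits 7 12 -> bits=00000011000010010
After insert 'rat': sets bits 5 6 -> bits=00000111000010010
After insert 'fox': sets bits 8 16 -> bits=00000111100010011
After insert 'elk': sets bits 0 11 -> bits=10000111100110011
After insert 'yak': sets bits 5 7 -> bits=10000111100110011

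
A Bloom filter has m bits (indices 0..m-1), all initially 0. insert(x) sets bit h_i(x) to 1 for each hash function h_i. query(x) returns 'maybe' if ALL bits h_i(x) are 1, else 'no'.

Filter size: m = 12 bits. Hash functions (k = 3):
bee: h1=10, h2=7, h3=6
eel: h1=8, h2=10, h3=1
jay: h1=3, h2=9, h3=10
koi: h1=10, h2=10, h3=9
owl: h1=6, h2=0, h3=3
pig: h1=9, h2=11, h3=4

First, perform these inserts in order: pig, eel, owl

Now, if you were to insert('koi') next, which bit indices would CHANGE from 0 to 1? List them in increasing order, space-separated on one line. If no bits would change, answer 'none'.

Start: bits=000000000000
After insert 'pig': sets bits 4 9 11 -> bits=000010000101
After insert 'eel': sets bits 1 8 10 -> bits=010010001111
After insert 'owl': sets bits 0 3 6 -> bits=110110101111
insert 'koi' would touch bits 9 10; currently bit9=1, bit10=1
Bits that are 0 among those (would change 0->1): none

Answer: none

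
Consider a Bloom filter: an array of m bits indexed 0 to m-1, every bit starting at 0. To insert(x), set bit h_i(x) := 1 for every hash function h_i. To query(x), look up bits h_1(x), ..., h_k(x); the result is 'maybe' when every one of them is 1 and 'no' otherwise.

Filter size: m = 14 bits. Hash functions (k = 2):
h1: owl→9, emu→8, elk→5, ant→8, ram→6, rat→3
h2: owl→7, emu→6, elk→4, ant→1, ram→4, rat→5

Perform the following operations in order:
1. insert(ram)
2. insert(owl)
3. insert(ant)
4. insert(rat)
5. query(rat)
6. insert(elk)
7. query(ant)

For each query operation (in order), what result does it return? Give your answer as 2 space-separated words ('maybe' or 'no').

Start: bits=00000000000000
Op 1: insert ram -> sets bits 4 6 -> bits=00001010000000
Op 2: insert owl -> sets bits 7 9 -> bits=00001011010000
Op 3: insert ant -> sets bits 1 8 -> bits=01001011110000
Op 4: insert rat -> sets bits 3 5 -> bits=01011111110000
Op 5: query rat -> checks bit3=1, bit5=1 (all 1) -> maybe
Op 6: insert elk -> sets bits 4 5 -> bits=01011111110000
Op 7: query ant -> checks bit1=1, bit8=1 (all 1) -> maybe
Query results in order: maybe maybe

Answer: maybe maybe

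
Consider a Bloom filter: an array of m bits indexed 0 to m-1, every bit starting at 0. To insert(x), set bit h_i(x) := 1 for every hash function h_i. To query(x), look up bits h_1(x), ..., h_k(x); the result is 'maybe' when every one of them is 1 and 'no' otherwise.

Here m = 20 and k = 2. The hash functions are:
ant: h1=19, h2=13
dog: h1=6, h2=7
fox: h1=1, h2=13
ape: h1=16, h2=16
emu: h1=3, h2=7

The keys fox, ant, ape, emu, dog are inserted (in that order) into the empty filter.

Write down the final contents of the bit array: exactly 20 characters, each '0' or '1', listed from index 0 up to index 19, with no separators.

Answer: 01010011000001001001

Derivation:
Start: bits=00000000000000000000
After insert 'fox': sets bits 1 13 -> bits=01000000000001000000
After insert 'ant': sets bits 13 19 -> bits=01000000000001000001
After insert 'ape': sets bits 16 -> bits=01000000000001001001
After insert 'emu': sets bits 3 7 -> bits=01010001000001001001
After insert 'dog': sets bits 6 7 -> bits=01010011000001001001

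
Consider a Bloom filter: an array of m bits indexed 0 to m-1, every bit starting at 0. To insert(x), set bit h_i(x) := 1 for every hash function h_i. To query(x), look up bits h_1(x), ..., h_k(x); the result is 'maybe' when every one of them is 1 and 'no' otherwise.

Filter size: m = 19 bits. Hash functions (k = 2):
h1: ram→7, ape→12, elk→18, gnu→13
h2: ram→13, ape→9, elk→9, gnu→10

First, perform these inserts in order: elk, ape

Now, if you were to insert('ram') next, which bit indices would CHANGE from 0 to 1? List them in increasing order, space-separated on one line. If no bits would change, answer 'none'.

Start: bits=0000000000000000000
After insert 'elk': sets bits 9 18 -> bits=0000000001000000001
After insert 'ape': sets bits 9 12 -> bits=0000000001001000001
insert 'ram' would touch bits 7 13; currently bit7=0, bit13=0
Bits that are 0 among those (would change 0->1): 7 13

Answer: 7 13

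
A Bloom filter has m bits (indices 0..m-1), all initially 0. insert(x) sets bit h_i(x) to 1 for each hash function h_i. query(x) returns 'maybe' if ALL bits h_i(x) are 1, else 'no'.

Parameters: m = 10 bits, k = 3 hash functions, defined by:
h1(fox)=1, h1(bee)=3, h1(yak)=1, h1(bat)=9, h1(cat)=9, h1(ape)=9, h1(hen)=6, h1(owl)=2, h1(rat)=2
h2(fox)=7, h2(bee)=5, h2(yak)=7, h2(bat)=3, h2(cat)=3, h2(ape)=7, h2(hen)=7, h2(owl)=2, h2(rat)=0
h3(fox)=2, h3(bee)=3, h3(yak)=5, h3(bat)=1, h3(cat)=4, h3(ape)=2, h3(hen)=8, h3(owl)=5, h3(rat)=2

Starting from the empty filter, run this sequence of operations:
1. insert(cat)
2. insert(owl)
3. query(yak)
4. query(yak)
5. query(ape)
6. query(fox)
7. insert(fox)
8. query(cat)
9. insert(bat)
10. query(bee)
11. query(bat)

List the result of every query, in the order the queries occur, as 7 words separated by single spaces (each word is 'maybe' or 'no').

Start: bits=0000000000
Op 1: insert cat -> sets bits 3 4 9 -> bits=0001100001
Op 2: insert owl -> sets bits 2 5 -> bits=0011110001
Op 3: query yak -> checks bit1=0, bit5=1, bit7=0 (has a 0) -> no
Op 4: query yak -> checks bit1=0, bit5=1, bit7=0 (has a 0) -> no
Op 5: query ape -> checks bit2=1, bit7=0, bit9=1 (has a 0) -> no
Op 6: query fox -> checks bit1=0, bit2=1, bit7=0 (has a 0) -> no
Op 7: insert fox -> sets bits 1 2 7 -> bits=0111110101
Op 8: query cat -> checks bit3=1, bit4=1, bit9=1 (all 1) -> maybe
Op 9: insert bat -> sets bits 1 3 9 -> bits=0111110101
Op 10: query bee -> checks bit3=1, bit5=1 (all 1) -> maybe
Op 11: query bat -> checks bit1=1, bit3=1, bit9=1 (all 1) -> maybe
Query results in order: no no no no maybe maybe maybe

Answer: no no no no maybe maybe maybe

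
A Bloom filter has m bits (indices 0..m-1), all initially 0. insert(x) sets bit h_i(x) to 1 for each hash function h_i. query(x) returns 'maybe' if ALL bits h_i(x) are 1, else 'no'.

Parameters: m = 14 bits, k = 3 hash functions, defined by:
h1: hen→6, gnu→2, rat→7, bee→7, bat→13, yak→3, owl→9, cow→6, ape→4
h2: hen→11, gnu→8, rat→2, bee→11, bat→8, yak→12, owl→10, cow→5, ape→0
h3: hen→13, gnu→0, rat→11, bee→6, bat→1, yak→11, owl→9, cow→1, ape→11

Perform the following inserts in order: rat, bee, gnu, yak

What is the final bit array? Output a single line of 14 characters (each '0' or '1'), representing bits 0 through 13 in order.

Answer: 10110011100110

Derivation:
Start: bits=00000000000000
After insert 'rat': sets bits 2 7 11 -> bits=00100001000100
After insert 'bee': sets bits 6 7 11 -> bits=00100011000100
After insert 'gnu': sets bits 0 2 8 -> bits=10100011100100
After insert 'yak': sets bits 3 11 12 -> bits=10110011100110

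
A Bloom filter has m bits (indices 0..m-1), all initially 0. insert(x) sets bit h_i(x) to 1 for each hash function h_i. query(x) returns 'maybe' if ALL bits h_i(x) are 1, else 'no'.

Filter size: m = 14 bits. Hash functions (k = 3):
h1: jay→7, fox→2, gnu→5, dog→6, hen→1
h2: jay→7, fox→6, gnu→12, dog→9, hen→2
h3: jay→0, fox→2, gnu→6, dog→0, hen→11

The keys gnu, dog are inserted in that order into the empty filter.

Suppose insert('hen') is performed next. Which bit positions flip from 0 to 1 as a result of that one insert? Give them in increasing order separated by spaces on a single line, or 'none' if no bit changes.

Start: bits=00000000000000
After insert 'gnu': sets bits 5 6 12 -> bits=00000110000010
After insert 'dog': sets bits 0 6 9 -> bits=10000110010010
insert 'hen' would touch bits 1 2 11; currently bit1=0, bit2=0, bit11=0
Bits that are 0 among those (would change 0->1): 1 2 11

Answer: 1 2 11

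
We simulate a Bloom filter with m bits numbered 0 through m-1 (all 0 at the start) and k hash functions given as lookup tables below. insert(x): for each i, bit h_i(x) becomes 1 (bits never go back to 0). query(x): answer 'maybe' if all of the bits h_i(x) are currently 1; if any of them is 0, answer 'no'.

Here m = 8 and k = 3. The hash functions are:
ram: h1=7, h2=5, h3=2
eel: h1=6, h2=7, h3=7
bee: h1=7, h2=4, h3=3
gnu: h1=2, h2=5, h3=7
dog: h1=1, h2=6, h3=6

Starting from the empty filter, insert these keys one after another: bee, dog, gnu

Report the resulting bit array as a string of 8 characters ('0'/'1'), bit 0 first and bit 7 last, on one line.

Answer: 01111111

Derivation:
Start: bits=00000000
After insert 'bee': sets bits 3 4 7 -> bits=00011001
After insert 'dog': sets bits 1 6 -> bits=01011011
After insert 'gnu': sets bits 2 5 7 -> bits=01111111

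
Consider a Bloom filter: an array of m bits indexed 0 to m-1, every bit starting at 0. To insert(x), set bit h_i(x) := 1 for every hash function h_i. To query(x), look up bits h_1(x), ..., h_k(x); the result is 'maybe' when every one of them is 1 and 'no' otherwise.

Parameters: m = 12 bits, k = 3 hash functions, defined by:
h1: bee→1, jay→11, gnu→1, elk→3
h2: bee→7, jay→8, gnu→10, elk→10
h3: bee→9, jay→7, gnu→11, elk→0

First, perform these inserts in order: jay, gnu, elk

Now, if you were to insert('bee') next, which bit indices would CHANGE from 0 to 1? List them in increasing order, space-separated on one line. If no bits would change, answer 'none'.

Start: bits=000000000000
After insert 'jay': sets bits 7 8 11 -> bits=000000011001
After insert 'gnu': sets bits 1 10 11 -> bits=010000011011
After insert 'elk': sets bits 0 3 10 -> bits=110100011011
insert 'bee' would touch bits 1 7 9; currently bit1=1, bit7=1, bit9=0
Bits that are 0 among those (would change 0->1): 9

Answer: 9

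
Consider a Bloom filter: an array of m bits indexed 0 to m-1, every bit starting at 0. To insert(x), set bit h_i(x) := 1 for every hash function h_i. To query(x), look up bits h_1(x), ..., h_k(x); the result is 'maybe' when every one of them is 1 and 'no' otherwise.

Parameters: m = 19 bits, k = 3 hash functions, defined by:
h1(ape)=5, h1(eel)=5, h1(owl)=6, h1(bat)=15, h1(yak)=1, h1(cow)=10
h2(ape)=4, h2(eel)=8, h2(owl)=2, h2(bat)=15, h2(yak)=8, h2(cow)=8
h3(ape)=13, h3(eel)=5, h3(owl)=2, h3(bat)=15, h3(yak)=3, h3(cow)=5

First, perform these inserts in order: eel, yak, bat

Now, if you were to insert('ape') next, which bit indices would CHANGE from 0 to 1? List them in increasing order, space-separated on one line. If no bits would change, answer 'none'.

Start: bits=0000000000000000000
After insert 'eel': sets bits 5 8 -> bits=0000010010000000000
After insert 'yak': sets bits 1 3 8 -> bits=0101010010000000000
After insert 'bat': sets bits 15 -> bits=0101010010000001000
insert 'ape' would touch bits 4 5 13; currently bit4=0, bit5=1, bit13=0
Bits that are 0 among those (would change 0->1): 4 13

Answer: 4 13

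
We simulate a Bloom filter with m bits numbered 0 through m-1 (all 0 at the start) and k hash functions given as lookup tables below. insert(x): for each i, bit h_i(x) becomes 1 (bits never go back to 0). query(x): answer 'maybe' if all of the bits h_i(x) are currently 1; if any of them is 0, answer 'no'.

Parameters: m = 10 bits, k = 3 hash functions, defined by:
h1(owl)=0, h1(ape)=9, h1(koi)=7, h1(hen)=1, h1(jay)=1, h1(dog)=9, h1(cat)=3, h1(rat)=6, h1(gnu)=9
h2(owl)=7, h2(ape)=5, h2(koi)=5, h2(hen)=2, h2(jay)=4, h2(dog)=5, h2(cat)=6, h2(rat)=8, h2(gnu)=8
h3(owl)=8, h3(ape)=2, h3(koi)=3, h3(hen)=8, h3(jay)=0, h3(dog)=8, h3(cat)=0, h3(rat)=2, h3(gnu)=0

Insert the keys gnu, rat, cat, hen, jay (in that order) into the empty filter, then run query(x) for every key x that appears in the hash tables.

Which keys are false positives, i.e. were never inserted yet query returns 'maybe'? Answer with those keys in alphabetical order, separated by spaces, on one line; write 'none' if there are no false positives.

Answer: none

Derivation:
Start: bits=0000000000
After insert 'gnu': sets bits 0 8 9 -> bits=1000000011
After insert 'rat': sets bits 2 6 8 -> bits=1010001011
After insert 'cat': sets bits 0 3 6 -> bits=1011001011
After insert 'hen': sets bits 1 2 8 -> bits=1111001011
After insert 'jay': sets bits 0 1 4 -> bits=1111101011
Not inserted: ape dog koi owl — query each against bits=1111101011:
query ape: checks bit2=1, bit5=0, bit9=1 (has a 0) -> no => not a false positive
query dog: checks bit5=0, bit8=1, bit9=1 (has a 0) -> no => not a false positive
query koi: checks bit3=1, bit5=0, bit7=0 (has a 0) -> no => not a false positive
query owl: checks bit0=1, bit7=0, bit8=1 (has a 0) -> no => not a false positive
False positives (alphabetical): none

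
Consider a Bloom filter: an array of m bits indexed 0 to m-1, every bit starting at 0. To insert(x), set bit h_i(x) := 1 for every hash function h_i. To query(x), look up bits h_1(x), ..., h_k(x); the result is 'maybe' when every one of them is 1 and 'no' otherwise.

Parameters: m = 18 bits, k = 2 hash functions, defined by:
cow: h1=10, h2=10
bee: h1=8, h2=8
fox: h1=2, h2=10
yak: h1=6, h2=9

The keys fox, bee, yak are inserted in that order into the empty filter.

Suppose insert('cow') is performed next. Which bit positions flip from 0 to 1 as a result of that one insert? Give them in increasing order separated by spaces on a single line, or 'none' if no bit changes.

Answer: none

Derivation:
Start: bits=000000000000000000
After insert 'fox': sets bits 2 10 -> bits=001000000010000000
After insert 'bee': sets bits 8 -> bits=001000001010000000
After insert 'yak': sets bits 6 9 -> bits=001000101110000000
insert 'cow' would touch bits 10; currently bit10=1
Bits that are 0 among those (would change 0->1): none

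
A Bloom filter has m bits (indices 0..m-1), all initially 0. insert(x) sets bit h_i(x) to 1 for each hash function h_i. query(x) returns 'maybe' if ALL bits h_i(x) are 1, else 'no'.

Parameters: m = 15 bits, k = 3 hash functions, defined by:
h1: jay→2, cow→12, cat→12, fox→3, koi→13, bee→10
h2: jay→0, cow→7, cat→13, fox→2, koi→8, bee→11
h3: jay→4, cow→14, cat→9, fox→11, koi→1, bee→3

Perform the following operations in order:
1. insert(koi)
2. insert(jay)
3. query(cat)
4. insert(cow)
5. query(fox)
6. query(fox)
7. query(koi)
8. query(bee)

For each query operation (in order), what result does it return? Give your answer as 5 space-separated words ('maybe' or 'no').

Answer: no no no maybe no

Derivation:
Start: bits=000000000000000
Op 1: insert koi -> sets bits 1 8 13 -> bits=010000001000010
Op 2: insert jay -> sets bits 0 2 4 -> bits=111010001000010
Op 3: query cat -> checks bit9=0, bit12=0, bit13=1 (has a 0) -> no
Op 4: insert cow -> sets bits 7 12 14 -> bits=111010011000111
Op 5: query fox -> checks bit2=1, bit3=0, bit11=0 (has a 0) -> no
Op 6: query fox -> checks bit2=1, bit3=0, bit11=0 (has a 0) -> no
Op 7: query koi -> checks bit1=1, bit8=1, bit13=1 (all 1) -> maybe
Op 8: query bee -> checks bit3=0, bit10=0, bit11=0 (has a 0) -> no
Query results in order: no no no maybe no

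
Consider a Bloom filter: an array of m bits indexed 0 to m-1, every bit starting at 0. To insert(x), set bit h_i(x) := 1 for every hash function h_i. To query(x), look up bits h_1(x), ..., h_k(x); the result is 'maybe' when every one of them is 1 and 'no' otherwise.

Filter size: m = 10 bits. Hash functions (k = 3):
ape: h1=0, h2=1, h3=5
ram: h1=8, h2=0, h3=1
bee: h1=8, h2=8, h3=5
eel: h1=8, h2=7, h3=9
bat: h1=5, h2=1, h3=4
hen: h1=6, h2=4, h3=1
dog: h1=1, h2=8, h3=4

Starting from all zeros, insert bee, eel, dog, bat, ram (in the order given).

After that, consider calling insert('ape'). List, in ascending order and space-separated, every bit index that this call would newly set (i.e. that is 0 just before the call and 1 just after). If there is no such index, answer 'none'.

Start: bits=0000000000
After insert 'bee': sets bits 5 8 -> bits=0000010010
After insert 'eel': sets bits 7 8 9 -> bits=0000010111
After insert 'dog': sets bits 1 4 8 -> bits=0100110111
After insert 'bat': sets bits 1 4 5 -> bits=0100110111
After insert 'ram': sets bits 0 1 8 -> bits=1100110111
insert 'ape' would touch bits 0 1 5; currently bit0=1, bit1=1, bit5=1
Bits that are 0 among those (would change 0->1): none

Answer: none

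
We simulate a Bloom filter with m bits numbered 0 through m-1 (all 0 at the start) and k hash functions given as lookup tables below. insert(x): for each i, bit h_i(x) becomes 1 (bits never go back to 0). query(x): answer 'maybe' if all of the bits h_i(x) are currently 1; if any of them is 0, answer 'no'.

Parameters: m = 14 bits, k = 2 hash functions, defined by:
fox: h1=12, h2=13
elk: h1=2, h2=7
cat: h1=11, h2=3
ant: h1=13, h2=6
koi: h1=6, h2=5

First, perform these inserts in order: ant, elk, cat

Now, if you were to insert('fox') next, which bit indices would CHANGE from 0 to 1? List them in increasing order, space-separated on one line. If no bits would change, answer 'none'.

Answer: 12

Derivation:
Start: bits=00000000000000
After insert 'ant': sets bits 6 13 -> bits=00000010000001
After insert 'elk': sets bits 2 7 -> bits=00100011000001
After insert 'cat': sets bits 3 11 -> bits=00110011000101
insert 'fox' would touch bits 12 13; currently bit12=0, bit13=1
Bits that are 0 among those (would change 0->1): 12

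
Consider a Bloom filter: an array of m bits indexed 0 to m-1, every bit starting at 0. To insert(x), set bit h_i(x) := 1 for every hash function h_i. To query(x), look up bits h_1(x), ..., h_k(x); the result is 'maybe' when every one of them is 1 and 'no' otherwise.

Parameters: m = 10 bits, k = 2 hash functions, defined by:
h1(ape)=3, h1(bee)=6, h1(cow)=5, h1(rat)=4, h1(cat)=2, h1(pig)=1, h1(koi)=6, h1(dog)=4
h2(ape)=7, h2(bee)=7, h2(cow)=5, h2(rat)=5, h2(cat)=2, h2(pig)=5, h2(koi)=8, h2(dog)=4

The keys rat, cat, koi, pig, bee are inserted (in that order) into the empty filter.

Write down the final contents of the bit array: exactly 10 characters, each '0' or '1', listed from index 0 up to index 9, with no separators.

Answer: 0110111110

Derivation:
Start: bits=0000000000
After insert 'rat': sets bits 4 5 -> bits=0000110000
After insert 'cat': sets bits 2 -> bits=0010110000
After insert 'koi': sets bits 6 8 -> bits=0010111010
After insert 'pig': sets bits 1 5 -> bits=0110111010
After insert 'bee': sets bits 6 7 -> bits=0110111110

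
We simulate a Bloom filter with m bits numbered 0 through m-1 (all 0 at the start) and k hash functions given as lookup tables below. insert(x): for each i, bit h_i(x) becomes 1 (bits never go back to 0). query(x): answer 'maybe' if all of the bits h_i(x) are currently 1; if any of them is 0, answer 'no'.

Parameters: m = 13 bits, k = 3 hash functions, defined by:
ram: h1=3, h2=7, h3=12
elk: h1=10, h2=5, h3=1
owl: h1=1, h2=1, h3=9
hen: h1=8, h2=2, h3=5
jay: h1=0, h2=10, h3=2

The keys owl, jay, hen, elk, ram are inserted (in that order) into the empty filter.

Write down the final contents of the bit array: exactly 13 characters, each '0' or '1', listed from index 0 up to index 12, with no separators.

Answer: 1111010111101

Derivation:
Start: bits=0000000000000
After insert 'owl': sets bits 1 9 -> bits=0100000001000
After insert 'jay': sets bits 0 2 10 -> bits=1110000001100
After insert 'hen': sets bits 2 5 8 -> bits=1110010011100
After insert 'elk': sets bits 1 5 10 -> bits=1110010011100
After insert 'ram': sets bits 3 7 12 -> bits=1111010111101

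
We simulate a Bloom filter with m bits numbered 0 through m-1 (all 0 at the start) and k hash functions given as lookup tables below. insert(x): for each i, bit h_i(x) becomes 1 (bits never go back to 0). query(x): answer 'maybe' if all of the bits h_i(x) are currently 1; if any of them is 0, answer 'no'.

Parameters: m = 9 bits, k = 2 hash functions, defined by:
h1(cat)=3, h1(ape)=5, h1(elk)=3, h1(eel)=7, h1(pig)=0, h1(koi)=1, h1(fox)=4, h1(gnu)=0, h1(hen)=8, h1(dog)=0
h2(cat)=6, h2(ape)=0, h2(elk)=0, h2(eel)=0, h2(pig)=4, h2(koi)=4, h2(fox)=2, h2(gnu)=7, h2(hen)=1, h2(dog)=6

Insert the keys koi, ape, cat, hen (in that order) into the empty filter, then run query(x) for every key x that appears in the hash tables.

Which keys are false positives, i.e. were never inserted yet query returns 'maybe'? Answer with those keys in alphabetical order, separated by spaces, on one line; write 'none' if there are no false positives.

Answer: dog elk pig

Derivation:
Start: bits=000000000
After insert 'koi': sets bits 1 4 -> bits=010010000
After insert 'ape': sets bits 0 5 -> bits=110011000
After insert 'cat': sets bits 3 6 -> bits=110111100
After insert 'hen': sets bits 1 8 -> bits=110111101
Not inserted: dog eel elk fox gnu pig — query each against bits=110111101:
query dog: checks bit0=1, bit6=1 (all 1) -> maybe => FALSE POSITIVE
query eel: checks bit0=1, bit7=0 (has a 0) -> no => not a false positive
query elk: checks bit0=1, bit3=1 (all 1) -> maybe => FALSE POSITIVE
query fox: checks bit2=0, bit4=1 (has a 0) -> no => not a false positive
query gnu: checks bit0=1, bit7=0 (has a 0) -> no => not a false positive
query pig: checks bit0=1, bit4=1 (all 1) -> maybe => FALSE POSITIVE
False positives (alphabetical): dog elk pig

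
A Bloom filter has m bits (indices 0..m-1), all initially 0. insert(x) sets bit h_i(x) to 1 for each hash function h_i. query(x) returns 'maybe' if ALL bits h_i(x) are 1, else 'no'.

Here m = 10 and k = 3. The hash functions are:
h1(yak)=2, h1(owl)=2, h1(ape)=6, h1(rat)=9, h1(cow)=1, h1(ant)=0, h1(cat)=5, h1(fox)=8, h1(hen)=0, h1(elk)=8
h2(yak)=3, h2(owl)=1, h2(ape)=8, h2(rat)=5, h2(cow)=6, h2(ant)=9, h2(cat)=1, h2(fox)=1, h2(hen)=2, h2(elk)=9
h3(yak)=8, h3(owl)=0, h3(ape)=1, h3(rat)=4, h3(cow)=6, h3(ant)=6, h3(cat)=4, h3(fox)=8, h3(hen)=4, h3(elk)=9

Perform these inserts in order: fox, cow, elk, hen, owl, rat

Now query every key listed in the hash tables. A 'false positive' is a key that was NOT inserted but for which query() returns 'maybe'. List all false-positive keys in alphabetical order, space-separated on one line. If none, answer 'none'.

Start: bits=0000000000
After insert 'fox': sets bits 1 8 -> bits=0100000010
After insert 'cow': sets bits 1 6 -> bits=0100001010
After insert 'elk': sets bits 8 9 -> bits=0100001011
After insert 'hen': sets bits 0 2 4 -> bits=1110101011
After insert 'owl': sets bits 0 1 2 -> bits=1110101011
After insert 'rat': sets bits 4 5 9 -> bits=1110111011
Not inserted: ant ape cat yak — query each against bits=1110111011:
query ant: checks bit0=1, bit6=1, bit9=1 (all 1) -> maybe => FALSE POSITIVE
query ape: checks bit1=1, bit6=1, bit8=1 (all 1) -> maybe => FALSE POSITIVE
query cat: checks bit1=1, bit4=1, bit5=1 (all 1) -> maybe => FALSE POSITIVE
query yak: checks bit2=1, bit3=0, bit8=1 (has a 0) -> no => not a false positive
False positives (alphabetical): ant ape cat

Answer: ant ape cat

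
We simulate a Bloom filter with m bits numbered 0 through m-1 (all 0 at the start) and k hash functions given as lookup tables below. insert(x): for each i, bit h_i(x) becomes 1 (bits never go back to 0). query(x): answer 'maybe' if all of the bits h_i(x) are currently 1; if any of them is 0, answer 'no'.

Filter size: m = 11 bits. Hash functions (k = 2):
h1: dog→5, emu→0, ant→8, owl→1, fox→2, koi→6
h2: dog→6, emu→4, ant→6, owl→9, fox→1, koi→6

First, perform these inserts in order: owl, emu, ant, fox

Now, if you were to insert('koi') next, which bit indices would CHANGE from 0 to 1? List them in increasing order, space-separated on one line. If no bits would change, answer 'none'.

Answer: none

Derivation:
Start: bits=00000000000
After insert 'owl': sets bits 1 9 -> bits=01000000010
After insert 'emu': sets bits 0 4 -> bits=11001000010
After insert 'ant': sets bits 6 8 -> bits=11001010110
After insert 'fox': sets bits 1 2 -> bits=11101010110
insert 'koi' would touch bits 6; currently bit6=1
Bits that are 0 among those (would change 0->1): none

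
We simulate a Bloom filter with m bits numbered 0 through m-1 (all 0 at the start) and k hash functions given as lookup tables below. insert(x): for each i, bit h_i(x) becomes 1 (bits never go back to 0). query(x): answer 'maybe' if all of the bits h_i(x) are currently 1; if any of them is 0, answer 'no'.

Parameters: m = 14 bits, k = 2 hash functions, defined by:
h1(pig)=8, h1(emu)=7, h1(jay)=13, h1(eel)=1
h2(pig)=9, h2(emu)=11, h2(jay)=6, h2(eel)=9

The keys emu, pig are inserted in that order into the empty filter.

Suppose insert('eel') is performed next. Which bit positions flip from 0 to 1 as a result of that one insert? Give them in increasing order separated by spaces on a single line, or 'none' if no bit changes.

Answer: 1

Derivation:
Start: bits=00000000000000
After insert 'emu': sets bits 7 11 -> bits=00000001000100
After insert 'pig': sets bits 8 9 -> bits=00000001110100
insert 'eel' would touch bits 1 9; currently bit1=0, bit9=1
Bits that are 0 among those (would change 0->1): 1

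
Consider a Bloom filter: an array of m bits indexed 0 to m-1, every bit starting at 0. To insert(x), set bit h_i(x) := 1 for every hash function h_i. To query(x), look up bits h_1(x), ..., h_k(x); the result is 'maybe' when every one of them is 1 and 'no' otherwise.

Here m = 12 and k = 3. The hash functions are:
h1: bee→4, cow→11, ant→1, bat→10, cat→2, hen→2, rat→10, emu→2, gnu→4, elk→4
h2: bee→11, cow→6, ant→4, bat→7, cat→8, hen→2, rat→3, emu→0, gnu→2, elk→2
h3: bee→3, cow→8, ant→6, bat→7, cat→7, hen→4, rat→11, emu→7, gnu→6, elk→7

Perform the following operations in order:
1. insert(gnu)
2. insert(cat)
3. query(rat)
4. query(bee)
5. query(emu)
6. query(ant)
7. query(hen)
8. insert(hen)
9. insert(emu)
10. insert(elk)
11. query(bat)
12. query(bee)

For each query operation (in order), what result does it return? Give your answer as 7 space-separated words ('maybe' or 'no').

Start: bits=000000000000
Op 1: insert gnu -> sets bits 2 4 6 -> bits=001010100000
Op 2: insert cat -> sets bits 2 7 8 -> bits=001010111000
Op 3: query rat -> checks bit3=0, bit10=0, bit11=0 (has a 0) -> no
Op 4: query bee -> checks bit3=0, bit4=1, bit11=0 (has a 0) -> no
Op 5: query emu -> checks bit0=0, bit2=1, bit7=1 (has a 0) -> no
Op 6: query ant -> checks bit1=0, bit4=1, bit6=1 (has a 0) -> no
Op 7: query hen -> checks bit2=1, bit4=1 (all 1) -> maybe
Op 8: insert hen -> sets bits 2 4 -> bits=001010111000
Op 9: insert emu -> sets bits 0 2 7 -> bits=101010111000
Op 10: insert elk -> sets bits 2 4 7 -> bits=101010111000
Op 11: query bat -> checks bit7=1, bit10=0 (has a 0) -> no
Op 12: query bee -> checks bit3=0, bit4=1, bit11=0 (has a 0) -> no
Query results in order: no no no no maybe no no

Answer: no no no no maybe no no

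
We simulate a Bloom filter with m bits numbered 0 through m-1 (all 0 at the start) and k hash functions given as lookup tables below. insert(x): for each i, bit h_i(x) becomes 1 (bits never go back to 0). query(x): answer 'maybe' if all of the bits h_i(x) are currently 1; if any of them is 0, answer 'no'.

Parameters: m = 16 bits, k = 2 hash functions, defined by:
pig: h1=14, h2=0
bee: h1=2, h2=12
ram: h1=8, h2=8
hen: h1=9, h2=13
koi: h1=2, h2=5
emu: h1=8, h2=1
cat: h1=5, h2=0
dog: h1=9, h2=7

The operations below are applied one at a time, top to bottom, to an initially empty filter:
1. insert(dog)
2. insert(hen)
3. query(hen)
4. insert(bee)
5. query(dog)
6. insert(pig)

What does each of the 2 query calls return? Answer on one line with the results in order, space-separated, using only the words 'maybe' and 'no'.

Answer: maybe maybe

Derivation:
Start: bits=0000000000000000
Op 1: insert dog -> sets bits 7 9 -> bits=0000000101000000
Op 2: insert hen -> sets bits 9 13 -> bits=0000000101000100
Op 3: query hen -> checks bit9=1, bit13=1 (all 1) -> maybe
Op 4: insert bee -> sets bits 2 12 -> bits=0010000101001100
Op 5: query dog -> checks bit7=1, bit9=1 (all 1) -> maybe
Op 6: insert pig -> sets bits 0 14 -> bits=1010000101001110
Query results in order: maybe maybe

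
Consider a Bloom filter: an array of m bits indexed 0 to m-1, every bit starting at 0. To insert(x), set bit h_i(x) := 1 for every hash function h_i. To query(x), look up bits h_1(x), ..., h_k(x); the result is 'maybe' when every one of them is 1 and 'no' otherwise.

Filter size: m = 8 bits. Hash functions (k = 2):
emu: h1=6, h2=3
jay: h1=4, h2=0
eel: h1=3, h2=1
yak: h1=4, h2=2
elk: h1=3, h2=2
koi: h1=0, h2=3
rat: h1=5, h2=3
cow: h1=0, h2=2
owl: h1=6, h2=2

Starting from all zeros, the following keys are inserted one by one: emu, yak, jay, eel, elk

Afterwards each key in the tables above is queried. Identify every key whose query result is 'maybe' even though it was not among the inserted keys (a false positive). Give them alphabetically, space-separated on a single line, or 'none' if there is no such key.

Start: bits=00000000
After insert 'emu': sets bits 3 6 -> bits=00010010
After insert 'yak': sets bits 2 4 -> bits=00111010
After insert 'jay': sets bits 0 4 -> bits=10111010
After insert 'eel': sets bits 1 3 -> bits=11111010
After insert 'elk': sets bits 2 3 -> bits=11111010
Not inserted: cow koi owl rat — query each against bits=11111010:
query cow: checks bit0=1, bit2=1 (all 1) -> maybe => FALSE POSITIVE
query koi: checks bit0=1, bit3=1 (all 1) -> maybe => FALSE POSITIVE
query owl: checks bit2=1, bit6=1 (all 1) -> maybe => FALSE POSITIVE
query rat: checks bit3=1, bit5=0 (has a 0) -> no => not a false positive
False positives (alphabetical): cow koi owl

Answer: cow koi owl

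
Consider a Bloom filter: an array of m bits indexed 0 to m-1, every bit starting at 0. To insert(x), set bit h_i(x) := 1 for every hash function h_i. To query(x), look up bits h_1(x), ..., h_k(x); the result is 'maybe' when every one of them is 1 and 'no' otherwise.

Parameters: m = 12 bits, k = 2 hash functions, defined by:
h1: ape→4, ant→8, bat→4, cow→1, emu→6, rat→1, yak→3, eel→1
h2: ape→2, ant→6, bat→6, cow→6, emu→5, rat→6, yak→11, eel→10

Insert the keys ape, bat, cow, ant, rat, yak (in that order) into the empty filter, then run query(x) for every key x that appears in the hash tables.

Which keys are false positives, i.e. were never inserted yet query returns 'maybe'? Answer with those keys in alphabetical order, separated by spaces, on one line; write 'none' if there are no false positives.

Start: bits=000000000000
After insert 'ape': sets bits 2 4 -> bits=001010000000
After insert 'bat': sets bits 4 6 -> bits=001010100000
After insert 'cow': sets bits 1 6 -> bits=011010100000
After insert 'ant': sets bits 6 8 -> bits=011010101000
After insert 'rat': sets bits 1 6 -> bits=011010101000
After insert 'yak': sets bits 3 11 -> bits=011110101001
Not inserted: eel emu — query each against bits=011110101001:
query eel: checks bit1=1, bit10=0 (has a 0) -> no => not a false positive
query emu: checks bit5=0, bit6=1 (has a 0) -> no => not a false positive
False positives (alphabetical): none

Answer: none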